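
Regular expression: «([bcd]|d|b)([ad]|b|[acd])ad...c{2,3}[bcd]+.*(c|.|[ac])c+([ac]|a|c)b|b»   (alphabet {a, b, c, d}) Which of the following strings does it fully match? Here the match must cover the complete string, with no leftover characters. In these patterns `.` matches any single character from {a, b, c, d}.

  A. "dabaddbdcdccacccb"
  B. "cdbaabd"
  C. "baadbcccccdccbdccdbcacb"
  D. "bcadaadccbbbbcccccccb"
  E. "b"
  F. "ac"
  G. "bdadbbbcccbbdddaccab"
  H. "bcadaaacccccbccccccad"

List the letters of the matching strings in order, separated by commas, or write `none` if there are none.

D, E, G

A → no match
B → no match — must end with "b"
C → no match
D → match
E → match
F → no match — must end with "b"
G → match
H → no match — must end with "b"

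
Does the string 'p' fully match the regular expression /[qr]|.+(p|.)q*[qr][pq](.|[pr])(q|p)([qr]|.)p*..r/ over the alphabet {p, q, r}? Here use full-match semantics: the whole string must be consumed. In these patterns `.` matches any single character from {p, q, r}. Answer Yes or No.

No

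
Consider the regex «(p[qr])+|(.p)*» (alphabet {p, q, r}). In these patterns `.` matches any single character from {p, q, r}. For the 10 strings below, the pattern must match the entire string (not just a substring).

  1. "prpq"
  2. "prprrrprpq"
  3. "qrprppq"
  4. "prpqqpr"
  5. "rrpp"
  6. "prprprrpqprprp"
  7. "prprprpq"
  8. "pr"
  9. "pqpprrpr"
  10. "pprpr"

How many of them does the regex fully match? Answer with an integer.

1 → match
2 → no match
3 → no match
4 → no match
5 → no match
6 → no match
7 → match
8 → match
9 → no match
10 → no match
Total matched: 3

3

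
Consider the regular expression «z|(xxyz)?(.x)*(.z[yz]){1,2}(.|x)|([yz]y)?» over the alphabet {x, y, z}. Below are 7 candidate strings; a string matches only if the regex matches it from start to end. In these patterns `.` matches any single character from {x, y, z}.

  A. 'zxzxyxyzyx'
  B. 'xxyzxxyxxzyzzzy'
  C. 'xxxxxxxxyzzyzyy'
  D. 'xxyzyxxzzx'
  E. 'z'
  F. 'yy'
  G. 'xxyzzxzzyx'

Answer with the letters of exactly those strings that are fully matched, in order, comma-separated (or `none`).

A, B, C, D, E, F, G

A → match
B → match
C → match
D → match
E → match
F → match
G → match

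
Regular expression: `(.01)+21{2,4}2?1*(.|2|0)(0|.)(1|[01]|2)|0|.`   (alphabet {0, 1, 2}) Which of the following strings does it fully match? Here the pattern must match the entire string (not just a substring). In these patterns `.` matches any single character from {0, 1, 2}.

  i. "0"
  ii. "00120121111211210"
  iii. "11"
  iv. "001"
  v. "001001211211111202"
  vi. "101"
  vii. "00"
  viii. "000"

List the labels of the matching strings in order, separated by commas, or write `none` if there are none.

i → match
ii → match
iii → no match
iv → no match
v → match
vi → no match
vii → no match
viii → no match

i, ii, v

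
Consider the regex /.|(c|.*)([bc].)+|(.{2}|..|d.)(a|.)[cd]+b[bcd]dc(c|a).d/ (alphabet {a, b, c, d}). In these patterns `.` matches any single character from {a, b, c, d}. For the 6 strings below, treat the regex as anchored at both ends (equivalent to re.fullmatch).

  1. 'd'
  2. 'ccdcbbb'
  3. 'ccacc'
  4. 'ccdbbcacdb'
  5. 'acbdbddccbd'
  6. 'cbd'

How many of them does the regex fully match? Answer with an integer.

1 → match
2 → match
3 → match
4 → no match
5 → match
6 → match
Total matched: 5

5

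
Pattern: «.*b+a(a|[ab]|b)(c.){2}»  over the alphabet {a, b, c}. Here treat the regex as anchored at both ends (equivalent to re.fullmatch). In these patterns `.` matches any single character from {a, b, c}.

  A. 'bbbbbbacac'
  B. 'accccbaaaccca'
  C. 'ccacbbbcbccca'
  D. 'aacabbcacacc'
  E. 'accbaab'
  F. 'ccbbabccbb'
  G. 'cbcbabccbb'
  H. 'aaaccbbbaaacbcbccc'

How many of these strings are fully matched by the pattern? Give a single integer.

0

A → no match
B → no match
C → no match
D → no match
E → no match
F → no match
G → no match
H → no match
Total matched: 0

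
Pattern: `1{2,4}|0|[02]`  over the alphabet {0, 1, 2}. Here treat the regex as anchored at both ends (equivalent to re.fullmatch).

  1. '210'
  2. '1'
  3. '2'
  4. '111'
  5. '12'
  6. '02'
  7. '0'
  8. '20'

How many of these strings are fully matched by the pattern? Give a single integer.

1 → no match
2 → no match
3 → match
4 → match
5 → no match
6 → no match
7 → match
8 → no match
Total matched: 3

3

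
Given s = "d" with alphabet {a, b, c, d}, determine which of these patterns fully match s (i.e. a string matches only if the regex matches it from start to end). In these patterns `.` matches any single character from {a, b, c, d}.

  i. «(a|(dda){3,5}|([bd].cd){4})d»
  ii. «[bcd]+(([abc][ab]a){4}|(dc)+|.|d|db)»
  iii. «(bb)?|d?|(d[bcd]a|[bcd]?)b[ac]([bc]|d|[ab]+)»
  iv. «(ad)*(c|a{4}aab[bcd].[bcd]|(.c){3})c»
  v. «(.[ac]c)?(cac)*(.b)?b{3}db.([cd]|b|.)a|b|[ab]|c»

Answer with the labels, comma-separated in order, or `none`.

i → no match
ii → no match
iii → match
iv → no match — must end with "c"
v → no match

iii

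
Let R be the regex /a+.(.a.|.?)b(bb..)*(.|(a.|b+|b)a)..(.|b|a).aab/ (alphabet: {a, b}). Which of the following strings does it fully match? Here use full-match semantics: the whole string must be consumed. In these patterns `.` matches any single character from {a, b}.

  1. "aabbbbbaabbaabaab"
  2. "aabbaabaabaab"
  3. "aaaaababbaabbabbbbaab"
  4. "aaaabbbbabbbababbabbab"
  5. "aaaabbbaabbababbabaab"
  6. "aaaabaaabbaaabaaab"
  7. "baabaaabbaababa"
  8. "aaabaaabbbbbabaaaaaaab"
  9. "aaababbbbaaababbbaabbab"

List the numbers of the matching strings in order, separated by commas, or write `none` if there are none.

1, 5, 6, 8

1 → match
2 → no match
3 → no match
4 → no match — must end with "aab"
5 → match
6 → match
7 → no match — must start with "a"
8 → match
9 → no match — must end with "aab"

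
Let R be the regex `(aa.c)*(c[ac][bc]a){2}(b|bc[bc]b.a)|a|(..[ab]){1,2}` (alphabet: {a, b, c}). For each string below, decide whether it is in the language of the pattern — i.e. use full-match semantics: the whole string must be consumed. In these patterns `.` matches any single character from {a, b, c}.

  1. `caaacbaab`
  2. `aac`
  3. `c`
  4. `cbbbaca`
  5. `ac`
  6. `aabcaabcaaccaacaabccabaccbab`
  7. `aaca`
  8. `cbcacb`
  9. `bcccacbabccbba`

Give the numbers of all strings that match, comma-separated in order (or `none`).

none

1 → no match
2 → no match
3 → no match
4 → no match
5 → no match
6 → no match
7 → no match
8 → no match
9 → no match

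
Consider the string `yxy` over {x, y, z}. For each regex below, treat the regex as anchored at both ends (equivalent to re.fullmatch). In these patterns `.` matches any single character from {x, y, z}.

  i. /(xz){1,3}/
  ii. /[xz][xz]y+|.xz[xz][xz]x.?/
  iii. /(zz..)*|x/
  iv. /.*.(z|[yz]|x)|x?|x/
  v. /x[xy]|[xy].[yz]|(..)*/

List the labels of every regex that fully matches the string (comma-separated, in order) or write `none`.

i → no match — must start with `xz`
ii → no match
iii → no match
iv → match
v → match

iv, v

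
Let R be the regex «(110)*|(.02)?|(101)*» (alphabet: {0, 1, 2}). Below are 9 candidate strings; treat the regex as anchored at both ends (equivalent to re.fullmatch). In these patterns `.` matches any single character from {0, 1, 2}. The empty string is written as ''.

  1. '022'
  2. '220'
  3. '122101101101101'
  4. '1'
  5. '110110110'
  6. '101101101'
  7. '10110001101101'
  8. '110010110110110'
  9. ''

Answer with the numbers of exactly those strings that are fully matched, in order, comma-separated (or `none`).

1 → no match
2 → no match
3 → no match
4 → no match
5 → match
6 → match
7 → no match
8 → no match
9 → match

5, 6, 9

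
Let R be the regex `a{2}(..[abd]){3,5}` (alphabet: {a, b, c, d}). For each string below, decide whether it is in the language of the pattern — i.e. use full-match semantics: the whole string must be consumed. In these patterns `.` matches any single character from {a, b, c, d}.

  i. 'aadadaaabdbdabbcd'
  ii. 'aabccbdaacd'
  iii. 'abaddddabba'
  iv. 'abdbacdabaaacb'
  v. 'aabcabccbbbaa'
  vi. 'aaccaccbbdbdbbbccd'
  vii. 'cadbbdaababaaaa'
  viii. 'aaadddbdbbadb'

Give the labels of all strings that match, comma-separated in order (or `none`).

i

i → match
ii → no match
iii → no match
iv → no match
v → no match
vi → no match
vii → no match — must start with 'a'
viii → no match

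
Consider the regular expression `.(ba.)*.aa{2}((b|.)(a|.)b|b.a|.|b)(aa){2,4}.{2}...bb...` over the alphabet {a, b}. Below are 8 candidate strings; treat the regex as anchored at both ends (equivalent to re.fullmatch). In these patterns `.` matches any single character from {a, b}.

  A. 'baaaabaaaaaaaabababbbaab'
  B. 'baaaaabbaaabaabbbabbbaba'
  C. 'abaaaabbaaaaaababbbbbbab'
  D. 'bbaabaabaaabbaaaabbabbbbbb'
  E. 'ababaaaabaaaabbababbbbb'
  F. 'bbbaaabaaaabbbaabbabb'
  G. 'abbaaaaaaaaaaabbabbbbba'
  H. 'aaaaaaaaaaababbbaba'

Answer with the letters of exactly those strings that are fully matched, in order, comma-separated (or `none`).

A → match
B → no match
C → match
D → no match
E → match
F → no match
G → no match
H → no match

A, C, E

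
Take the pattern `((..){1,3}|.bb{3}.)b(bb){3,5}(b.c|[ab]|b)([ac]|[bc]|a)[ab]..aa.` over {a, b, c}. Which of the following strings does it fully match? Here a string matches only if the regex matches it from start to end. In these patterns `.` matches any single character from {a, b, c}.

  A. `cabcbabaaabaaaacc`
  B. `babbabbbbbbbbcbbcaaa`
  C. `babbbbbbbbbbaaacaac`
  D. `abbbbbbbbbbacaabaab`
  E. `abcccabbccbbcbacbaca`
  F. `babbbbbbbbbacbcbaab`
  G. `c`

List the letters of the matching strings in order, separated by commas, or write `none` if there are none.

C, D, F

A → no match
B → no match
C → match
D → match
E → no match
F → match
G → no match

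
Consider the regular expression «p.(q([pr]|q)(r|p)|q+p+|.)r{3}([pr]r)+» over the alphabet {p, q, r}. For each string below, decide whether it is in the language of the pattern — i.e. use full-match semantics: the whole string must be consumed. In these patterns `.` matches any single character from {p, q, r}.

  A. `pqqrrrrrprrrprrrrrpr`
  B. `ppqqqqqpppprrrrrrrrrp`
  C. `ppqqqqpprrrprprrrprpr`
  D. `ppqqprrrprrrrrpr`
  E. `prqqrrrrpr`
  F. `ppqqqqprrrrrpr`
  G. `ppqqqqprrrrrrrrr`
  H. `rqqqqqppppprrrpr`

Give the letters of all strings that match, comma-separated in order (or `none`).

A, C, D, E, F, G

A → match
B → no match — must end with `r`
C → match
D → match
E → match
F → match
G → match
H → no match — must start with `p`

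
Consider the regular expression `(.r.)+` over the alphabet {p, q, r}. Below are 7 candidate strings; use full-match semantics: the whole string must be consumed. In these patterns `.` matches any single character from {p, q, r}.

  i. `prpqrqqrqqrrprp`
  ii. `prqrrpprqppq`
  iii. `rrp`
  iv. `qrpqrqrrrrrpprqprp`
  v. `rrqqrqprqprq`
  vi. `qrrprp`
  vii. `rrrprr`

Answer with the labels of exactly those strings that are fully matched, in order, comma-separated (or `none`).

i, iii, iv, v, vi, vii

i → match
ii → no match
iii → match
iv → match
v → match
vi → match
vii → match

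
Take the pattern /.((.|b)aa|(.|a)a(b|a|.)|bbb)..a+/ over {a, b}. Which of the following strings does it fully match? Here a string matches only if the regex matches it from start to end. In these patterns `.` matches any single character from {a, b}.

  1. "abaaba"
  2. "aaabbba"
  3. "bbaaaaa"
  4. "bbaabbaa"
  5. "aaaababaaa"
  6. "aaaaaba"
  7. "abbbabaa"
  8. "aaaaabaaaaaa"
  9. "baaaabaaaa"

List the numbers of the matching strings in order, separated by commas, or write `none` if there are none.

1 → no match
2 → match
3 → match
4 → match
5 → no match
6 → match
7 → match
8 → match
9 → match

2, 3, 4, 6, 7, 8, 9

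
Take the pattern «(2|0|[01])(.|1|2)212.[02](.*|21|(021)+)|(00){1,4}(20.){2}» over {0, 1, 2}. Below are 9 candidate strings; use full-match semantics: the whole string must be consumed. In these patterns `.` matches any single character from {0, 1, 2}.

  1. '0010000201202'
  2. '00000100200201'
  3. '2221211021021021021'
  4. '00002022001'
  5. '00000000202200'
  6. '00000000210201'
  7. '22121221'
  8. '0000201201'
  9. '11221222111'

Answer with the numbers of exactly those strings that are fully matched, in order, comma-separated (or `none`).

1 → no match
2 → no match
3 → no match
4. '00002022001' → no match
5 → match
6 → no match
7. '22121221' → no match
8. '0000201201' → match
9. '11221222111' → no match

5, 8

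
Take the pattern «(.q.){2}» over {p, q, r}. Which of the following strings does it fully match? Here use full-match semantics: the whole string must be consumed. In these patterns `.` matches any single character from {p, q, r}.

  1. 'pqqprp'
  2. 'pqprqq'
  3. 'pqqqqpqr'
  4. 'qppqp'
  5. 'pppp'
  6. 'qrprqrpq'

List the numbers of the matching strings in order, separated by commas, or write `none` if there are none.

1 → no match
2 → match
3 → no match
4 → no match
5 → no match
6 → no match

2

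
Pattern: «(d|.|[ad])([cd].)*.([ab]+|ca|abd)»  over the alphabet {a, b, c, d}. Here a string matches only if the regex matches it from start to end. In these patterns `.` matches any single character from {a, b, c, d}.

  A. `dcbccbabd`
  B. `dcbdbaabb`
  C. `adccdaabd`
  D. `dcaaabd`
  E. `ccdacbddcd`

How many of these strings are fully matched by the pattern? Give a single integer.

A → match
B → match
C → match
D → match
E → no match
Total matched: 4

4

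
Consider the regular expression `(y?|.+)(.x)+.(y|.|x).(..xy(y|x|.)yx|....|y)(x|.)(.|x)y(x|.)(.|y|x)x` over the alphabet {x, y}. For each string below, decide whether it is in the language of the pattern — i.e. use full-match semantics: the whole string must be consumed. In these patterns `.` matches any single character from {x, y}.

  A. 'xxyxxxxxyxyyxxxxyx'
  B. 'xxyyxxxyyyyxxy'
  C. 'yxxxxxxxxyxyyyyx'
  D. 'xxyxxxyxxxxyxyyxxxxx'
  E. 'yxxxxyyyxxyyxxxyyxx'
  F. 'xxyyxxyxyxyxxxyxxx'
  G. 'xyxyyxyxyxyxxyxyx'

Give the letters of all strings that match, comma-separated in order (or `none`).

A → no match
B → no match — must end with 'x'
C → match
D → no match
E → no match
F → match
G → no match

C, F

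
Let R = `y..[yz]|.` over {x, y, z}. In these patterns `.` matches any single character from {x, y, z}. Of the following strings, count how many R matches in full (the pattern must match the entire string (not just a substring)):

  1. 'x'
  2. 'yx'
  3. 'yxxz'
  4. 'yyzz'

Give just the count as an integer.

3

1 → match
2 → no match
3 → match
4 → match
Total matched: 3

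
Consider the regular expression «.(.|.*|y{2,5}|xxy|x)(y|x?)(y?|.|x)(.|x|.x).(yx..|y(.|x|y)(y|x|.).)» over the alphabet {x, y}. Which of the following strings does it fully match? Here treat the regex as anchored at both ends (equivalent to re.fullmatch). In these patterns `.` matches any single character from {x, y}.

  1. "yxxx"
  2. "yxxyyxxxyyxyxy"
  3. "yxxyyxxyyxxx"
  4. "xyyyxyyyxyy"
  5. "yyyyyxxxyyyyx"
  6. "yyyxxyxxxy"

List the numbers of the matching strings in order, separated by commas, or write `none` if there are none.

3, 4, 5

1 → no match
2 → no match
3 → match
4 → match
5 → match
6 → no match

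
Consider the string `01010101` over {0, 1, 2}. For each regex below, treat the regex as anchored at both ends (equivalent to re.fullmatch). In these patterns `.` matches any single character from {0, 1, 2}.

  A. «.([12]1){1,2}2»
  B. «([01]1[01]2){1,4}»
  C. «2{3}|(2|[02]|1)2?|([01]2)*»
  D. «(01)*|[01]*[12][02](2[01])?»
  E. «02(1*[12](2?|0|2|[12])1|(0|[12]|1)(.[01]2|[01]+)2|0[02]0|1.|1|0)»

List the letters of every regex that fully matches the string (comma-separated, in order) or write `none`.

D

A → no match — must end with `12`
B → no match — must end with `2`
C → no match
D → match
E → no match — must start with `02`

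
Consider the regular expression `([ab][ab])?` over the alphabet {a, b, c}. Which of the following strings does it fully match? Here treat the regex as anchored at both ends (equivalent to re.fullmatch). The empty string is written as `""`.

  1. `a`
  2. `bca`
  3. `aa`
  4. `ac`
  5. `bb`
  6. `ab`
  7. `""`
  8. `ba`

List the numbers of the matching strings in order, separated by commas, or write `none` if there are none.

3, 5, 6, 7, 8

1 → no match
2 → no match
3 → match
4 → no match
5 → match
6 → match
7 → match
8 → match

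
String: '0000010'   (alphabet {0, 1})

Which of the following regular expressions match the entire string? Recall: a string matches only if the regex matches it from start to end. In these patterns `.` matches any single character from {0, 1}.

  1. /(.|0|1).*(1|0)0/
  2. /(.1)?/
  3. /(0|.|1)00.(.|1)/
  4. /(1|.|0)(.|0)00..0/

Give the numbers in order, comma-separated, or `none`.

1 → match
2 → no match
3 → no match
4 → match

1, 4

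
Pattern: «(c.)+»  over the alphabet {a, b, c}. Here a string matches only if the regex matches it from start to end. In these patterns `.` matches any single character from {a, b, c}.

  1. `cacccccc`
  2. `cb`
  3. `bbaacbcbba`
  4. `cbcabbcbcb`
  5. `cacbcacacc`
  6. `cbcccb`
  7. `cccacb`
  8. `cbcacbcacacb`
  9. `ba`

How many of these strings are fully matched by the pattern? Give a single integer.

1 → match
2 → match
3 → no match — must start with `c`
4 → no match
5 → match
6 → match
7 → match
8 → match
9 → no match — must start with `c`
Total matched: 6

6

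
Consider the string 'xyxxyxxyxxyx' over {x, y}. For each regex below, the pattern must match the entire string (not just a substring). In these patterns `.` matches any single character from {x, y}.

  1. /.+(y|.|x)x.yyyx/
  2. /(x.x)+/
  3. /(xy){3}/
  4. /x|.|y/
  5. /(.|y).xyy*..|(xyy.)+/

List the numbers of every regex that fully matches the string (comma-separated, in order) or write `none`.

2

1 → no match — must end with 'yyyx'
2 → match
3 → no match — must end with 'xy'
4 → no match
5 → no match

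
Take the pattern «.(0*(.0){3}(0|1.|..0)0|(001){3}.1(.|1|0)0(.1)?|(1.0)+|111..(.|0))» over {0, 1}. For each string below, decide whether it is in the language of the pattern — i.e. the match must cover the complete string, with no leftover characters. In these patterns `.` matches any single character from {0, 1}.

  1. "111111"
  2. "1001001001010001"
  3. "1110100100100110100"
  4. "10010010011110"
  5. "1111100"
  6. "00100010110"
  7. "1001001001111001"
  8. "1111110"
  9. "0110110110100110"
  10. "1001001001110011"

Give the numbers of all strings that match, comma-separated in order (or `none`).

1 → no match
2 → match
3 → match
4 → match
5 → match
6 → match
7 → match
8 → match
9 → match
10 → match

2, 3, 4, 5, 6, 7, 8, 9, 10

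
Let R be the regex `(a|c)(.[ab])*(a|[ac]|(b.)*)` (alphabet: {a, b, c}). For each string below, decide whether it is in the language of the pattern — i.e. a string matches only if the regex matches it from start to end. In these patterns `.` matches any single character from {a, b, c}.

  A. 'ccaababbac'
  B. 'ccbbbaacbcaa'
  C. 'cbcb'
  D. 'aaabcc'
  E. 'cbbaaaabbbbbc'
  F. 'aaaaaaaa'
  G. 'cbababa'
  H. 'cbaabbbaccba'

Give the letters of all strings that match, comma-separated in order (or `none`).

A. 'ccaababbac' → match
B. 'ccbbbaacbcaa' → match
C. 'cbcb' → no match
D. 'aaabcc' → no match
E → match
F. 'aaaaaaaa' → match
G. 'cbababa' → match
H. 'cbaabbbaccba' → no match

A, B, E, F, G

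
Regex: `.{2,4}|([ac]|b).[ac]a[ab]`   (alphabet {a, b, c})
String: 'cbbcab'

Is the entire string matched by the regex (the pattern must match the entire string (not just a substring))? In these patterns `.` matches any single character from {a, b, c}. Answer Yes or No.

No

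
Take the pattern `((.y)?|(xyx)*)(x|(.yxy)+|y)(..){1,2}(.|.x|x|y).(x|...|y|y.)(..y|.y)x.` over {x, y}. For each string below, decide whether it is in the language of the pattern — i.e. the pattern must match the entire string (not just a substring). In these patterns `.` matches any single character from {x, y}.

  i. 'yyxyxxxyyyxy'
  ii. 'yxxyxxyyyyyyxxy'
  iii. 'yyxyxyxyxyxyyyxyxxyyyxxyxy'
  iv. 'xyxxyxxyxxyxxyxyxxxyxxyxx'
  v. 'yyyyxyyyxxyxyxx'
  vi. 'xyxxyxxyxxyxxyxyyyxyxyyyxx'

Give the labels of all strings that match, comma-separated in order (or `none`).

i → match
ii → no match
iii → match
iv → match
v → match
vi → match

i, iii, iv, v, vi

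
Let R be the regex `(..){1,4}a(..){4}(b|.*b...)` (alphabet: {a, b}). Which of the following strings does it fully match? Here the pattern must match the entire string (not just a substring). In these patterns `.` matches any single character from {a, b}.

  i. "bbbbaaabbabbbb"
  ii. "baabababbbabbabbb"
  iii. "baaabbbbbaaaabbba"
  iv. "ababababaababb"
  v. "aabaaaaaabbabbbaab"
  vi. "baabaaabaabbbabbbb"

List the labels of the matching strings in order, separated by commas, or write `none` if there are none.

i, iii, iv, v, vi

i → match
ii → no match
iii → match
iv → match
v → match
vi → match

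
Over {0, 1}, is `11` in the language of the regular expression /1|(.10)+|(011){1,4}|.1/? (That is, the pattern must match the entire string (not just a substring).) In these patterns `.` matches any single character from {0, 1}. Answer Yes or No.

Yes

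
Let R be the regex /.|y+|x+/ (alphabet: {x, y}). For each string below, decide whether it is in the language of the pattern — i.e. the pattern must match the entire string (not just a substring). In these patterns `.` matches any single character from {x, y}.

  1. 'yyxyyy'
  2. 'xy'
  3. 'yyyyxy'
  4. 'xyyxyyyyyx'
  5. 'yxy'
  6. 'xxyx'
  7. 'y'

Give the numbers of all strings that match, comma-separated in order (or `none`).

7

1 → no match
2 → no match
3 → no match
4 → no match
5 → no match
6 → no match
7 → match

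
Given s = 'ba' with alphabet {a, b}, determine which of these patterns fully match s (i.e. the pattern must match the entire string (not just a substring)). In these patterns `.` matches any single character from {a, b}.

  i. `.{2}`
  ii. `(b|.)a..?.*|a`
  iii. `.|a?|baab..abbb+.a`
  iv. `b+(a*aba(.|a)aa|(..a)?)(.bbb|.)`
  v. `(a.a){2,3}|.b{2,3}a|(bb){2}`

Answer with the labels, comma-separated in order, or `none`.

i → match
ii → no match
iii → no match
iv → match
v → no match

i, iv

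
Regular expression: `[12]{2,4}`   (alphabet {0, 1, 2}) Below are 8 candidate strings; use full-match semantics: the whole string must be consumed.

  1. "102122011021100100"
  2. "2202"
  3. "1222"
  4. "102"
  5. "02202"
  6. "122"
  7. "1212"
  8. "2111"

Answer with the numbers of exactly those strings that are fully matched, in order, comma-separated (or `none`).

1 → no match
2. "2202" → no match
3. "1222" → match
4. "102" → no match
5. "02202" → no match
6. "122" → match
7. "1212" → match
8. "2111" → match

3, 6, 7, 8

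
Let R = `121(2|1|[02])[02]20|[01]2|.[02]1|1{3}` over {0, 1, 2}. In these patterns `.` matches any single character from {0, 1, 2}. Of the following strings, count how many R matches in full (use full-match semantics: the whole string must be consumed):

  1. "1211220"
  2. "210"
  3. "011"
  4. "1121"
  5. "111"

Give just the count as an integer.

1. "1211220" → match
2. "210" → no match
3. "011" → no match
4. "1121" → no match
5. "111" → match
Total matched: 2

2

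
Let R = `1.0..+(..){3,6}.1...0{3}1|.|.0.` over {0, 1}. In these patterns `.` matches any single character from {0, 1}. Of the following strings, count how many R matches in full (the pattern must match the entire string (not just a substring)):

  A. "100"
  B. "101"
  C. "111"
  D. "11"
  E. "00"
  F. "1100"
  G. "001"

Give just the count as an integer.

A. "100" → match
B. "101" → match
C. "111" → no match
D. "11" → no match
E. "00" → no match
F. "1100" → no match
G. "001" → match
Total matched: 3

3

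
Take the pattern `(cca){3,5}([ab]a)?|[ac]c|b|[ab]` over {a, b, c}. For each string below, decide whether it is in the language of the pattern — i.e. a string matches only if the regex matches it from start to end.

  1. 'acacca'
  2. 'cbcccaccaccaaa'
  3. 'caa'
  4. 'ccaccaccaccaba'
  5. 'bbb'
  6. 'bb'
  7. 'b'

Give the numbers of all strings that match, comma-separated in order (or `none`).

4, 7

1 → no match
2 → no match
3 → no match
4 → match
5 → no match
6 → no match
7 → match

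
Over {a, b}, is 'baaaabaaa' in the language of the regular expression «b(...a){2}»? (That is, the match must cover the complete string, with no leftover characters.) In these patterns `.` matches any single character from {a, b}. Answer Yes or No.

Yes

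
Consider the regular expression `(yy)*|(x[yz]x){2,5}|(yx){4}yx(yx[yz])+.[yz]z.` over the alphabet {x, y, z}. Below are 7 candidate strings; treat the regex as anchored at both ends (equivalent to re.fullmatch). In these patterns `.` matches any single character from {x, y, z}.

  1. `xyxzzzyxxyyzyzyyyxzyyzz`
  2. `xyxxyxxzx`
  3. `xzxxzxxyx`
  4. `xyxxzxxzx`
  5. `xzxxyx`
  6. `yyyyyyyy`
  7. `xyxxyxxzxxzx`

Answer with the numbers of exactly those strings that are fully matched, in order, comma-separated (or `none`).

1 → no match
2 → match
3 → match
4 → match
5 → match
6 → match
7 → match

2, 3, 4, 5, 6, 7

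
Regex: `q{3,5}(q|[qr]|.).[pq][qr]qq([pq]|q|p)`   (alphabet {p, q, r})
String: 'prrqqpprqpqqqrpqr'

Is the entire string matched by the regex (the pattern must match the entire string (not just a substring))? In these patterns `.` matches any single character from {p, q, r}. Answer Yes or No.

No

Every match must start with 'q', but 'prrqqpprqpqqqrpqr' does not.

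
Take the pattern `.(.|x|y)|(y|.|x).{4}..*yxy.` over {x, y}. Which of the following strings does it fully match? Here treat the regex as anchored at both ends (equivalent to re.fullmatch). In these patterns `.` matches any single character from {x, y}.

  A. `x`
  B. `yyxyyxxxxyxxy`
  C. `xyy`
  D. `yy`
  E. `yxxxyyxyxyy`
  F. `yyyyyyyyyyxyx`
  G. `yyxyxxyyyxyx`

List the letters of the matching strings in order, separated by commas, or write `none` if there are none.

A → no match
B → no match
C → no match
D → match
E → match
F → match
G → match

D, E, F, G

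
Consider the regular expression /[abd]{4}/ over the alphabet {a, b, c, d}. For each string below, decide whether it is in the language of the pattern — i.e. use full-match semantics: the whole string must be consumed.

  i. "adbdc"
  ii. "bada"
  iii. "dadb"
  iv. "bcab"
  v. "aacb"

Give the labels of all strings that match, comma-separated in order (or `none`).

ii, iii

i → no match
ii → match
iii → match
iv → no match
v → no match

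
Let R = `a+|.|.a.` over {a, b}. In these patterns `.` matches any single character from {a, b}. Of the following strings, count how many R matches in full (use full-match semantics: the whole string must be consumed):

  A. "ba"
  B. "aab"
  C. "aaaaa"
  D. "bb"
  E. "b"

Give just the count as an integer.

A → no match
B → match
C → match
D → no match
E → match
Total matched: 3

3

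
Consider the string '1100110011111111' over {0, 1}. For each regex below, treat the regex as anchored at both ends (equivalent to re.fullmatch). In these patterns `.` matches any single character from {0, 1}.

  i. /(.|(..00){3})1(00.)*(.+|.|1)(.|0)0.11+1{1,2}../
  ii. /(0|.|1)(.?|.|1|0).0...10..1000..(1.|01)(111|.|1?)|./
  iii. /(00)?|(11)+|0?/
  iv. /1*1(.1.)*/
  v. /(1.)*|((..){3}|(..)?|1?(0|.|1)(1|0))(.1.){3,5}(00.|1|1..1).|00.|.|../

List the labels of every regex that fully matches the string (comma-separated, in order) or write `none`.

i → match
ii → no match
iii → no match
iv → no match
v → no match

i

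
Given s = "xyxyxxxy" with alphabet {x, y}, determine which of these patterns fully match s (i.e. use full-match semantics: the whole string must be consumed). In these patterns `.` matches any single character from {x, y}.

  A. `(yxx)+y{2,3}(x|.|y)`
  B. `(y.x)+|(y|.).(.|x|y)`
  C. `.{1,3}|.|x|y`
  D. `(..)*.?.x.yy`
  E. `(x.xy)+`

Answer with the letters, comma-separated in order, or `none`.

E

A → no match — must start with "yxx"
B → no match
C → no match
D → no match — must end with "yy"
E → match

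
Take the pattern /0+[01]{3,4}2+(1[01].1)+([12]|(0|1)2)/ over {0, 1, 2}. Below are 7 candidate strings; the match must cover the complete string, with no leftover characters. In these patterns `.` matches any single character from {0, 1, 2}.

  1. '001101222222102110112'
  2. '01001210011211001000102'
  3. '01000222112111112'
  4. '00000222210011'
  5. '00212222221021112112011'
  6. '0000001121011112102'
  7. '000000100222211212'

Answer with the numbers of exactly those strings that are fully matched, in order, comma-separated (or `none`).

1 → match
2 → no match
3 → match
4 → match
5 → no match
6 → match
7 → match

1, 3, 4, 6, 7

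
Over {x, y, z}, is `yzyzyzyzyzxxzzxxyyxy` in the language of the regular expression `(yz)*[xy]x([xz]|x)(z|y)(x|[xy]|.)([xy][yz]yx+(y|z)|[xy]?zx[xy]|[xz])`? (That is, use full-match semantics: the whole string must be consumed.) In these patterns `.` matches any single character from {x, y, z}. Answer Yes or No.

Yes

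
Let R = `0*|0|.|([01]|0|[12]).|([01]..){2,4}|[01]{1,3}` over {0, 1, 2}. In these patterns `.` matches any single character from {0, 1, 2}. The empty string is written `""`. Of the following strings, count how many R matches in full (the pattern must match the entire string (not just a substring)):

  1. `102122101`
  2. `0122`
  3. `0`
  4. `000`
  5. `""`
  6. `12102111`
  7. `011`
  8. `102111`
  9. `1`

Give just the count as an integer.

7

1 → match
2 → no match
3 → match
4 → match
5 → match
6 → no match
7 → match
8 → match
9 → match
Total matched: 7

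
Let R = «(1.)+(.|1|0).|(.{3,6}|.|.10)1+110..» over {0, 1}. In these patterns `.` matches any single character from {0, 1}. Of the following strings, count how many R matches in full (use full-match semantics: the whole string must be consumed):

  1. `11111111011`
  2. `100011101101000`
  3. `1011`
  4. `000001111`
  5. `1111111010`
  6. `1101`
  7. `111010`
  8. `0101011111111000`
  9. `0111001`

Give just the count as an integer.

7

1. `11111111011` → match
2 → no match
3. `1011` → match
4. `000001111` → no match
5. `1111111010` → match
6. `1101` → match
7. `111010` → match
8 → match
9. `0111001` → match
Total matched: 7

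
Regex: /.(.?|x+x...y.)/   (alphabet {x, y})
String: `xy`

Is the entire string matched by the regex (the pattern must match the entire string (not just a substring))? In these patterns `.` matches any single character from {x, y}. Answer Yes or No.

Yes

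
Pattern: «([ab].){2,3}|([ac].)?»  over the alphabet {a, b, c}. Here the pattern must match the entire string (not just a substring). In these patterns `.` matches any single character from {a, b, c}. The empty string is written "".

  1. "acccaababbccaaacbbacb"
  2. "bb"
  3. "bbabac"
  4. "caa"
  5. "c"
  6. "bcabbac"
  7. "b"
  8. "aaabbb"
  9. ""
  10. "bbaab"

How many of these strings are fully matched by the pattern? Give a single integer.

1 → no match
2 → no match
3 → match
4 → no match
5 → no match
6 → no match
7 → no match
8 → match
9 → match
10 → no match
Total matched: 3

3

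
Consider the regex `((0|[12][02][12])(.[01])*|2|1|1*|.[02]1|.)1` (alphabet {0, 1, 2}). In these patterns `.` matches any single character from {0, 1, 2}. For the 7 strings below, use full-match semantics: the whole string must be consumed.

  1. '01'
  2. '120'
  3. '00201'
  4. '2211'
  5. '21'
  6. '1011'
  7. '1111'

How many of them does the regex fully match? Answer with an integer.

1. '01' → match
2. '120' → no match — must end with '1'
3. '00201' → no match
4. '2211' → match
5. '21' → match
6. '1011' → match
7. '1111' → match
Total matched: 5

5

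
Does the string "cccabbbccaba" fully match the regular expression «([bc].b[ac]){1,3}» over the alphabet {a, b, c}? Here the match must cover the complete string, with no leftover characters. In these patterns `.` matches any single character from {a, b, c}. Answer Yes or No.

No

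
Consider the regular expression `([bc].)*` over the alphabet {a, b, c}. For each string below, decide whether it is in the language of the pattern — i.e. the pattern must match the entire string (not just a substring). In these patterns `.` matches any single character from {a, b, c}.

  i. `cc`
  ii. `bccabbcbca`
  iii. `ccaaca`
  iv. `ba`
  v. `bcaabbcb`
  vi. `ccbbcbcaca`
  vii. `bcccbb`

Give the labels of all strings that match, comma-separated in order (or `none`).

i, ii, iv, vi, vii

i → match
ii → match
iii → no match
iv → match
v → no match
vi → match
vii → match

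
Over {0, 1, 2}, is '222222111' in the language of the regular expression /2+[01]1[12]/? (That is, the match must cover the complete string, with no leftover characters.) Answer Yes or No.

Yes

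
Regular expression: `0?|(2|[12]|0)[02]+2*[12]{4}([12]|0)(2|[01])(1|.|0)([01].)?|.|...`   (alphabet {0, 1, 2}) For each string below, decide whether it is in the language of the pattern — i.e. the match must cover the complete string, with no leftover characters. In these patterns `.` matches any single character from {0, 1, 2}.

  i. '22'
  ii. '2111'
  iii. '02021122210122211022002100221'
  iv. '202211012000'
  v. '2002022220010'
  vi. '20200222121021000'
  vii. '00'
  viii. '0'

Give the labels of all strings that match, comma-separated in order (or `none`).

i → no match
ii → no match
iii → no match
iv → no match
v → no match
vi → no match
vii → no match
viii → match

viii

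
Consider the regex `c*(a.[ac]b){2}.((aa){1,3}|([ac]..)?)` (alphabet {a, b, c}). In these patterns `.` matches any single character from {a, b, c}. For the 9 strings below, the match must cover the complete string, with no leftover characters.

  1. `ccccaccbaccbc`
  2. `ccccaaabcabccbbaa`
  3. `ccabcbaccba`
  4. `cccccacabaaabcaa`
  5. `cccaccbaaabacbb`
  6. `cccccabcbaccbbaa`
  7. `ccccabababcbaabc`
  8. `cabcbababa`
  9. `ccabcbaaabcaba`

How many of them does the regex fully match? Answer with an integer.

1 → match
2 → no match
3 → match
4 → match
5 → match
6 → match
7 → match
8 → match
9 → match
Total matched: 8

8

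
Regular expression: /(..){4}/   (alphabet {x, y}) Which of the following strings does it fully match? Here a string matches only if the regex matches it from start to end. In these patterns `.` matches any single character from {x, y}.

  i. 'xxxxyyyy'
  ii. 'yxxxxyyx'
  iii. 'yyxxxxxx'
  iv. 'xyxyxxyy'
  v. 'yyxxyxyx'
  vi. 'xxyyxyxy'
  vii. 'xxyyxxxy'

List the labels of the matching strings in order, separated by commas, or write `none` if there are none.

i → match
ii → match
iii → match
iv → match
v → match
vi → match
vii → match

i, ii, iii, iv, v, vi, vii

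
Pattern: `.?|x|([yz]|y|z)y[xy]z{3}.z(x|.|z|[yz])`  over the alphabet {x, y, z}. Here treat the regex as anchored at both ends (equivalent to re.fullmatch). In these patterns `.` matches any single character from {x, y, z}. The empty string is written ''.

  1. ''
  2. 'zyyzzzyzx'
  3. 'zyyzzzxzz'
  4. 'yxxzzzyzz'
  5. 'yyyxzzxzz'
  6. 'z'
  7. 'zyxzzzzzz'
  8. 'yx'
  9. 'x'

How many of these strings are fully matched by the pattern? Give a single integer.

6

1 → match
2 → match
3 → match
4 → no match
5 → no match
6 → match
7 → match
8 → no match
9 → match
Total matched: 6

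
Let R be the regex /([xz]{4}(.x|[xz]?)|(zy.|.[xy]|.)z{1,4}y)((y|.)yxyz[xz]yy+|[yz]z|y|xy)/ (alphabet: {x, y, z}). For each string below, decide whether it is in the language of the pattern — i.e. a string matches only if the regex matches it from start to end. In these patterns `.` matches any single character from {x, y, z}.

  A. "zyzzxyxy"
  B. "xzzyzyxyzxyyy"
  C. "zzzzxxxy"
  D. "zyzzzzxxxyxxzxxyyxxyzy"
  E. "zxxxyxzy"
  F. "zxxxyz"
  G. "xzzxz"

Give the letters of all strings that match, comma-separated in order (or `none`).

B, C, F

A → no match
B → match
C → match
D → no match
E → no match
F → match
G → no match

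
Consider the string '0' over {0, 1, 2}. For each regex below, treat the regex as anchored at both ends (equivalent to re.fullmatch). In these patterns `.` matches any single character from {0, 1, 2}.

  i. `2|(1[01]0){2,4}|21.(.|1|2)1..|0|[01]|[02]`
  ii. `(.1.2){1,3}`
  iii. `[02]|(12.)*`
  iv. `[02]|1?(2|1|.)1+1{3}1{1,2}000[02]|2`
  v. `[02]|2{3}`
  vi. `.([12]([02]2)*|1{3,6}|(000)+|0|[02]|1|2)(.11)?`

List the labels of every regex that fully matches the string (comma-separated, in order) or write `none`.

i, iii, iv, v

i → match
ii → no match — must end with '2'
iii → match
iv → match
v → match
vi → no match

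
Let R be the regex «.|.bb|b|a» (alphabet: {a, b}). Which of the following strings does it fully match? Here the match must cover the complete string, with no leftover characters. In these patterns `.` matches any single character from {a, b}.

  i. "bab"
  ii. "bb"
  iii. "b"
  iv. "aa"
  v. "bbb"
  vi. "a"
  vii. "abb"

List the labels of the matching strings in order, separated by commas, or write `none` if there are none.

iii, v, vi, vii

i → no match
ii → no match
iii → match
iv → no match
v → match
vi → match
vii → match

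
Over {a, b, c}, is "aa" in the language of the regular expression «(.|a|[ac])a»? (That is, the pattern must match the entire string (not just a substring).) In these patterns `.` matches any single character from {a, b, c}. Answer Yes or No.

Yes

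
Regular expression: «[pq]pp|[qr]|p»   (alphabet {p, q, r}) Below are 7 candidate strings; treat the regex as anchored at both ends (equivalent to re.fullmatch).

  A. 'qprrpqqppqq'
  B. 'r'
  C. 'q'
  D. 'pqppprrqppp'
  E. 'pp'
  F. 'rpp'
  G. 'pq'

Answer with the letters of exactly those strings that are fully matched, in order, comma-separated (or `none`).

A → no match
B → match
C → match
D → no match
E → no match
F → no match
G → no match

B, C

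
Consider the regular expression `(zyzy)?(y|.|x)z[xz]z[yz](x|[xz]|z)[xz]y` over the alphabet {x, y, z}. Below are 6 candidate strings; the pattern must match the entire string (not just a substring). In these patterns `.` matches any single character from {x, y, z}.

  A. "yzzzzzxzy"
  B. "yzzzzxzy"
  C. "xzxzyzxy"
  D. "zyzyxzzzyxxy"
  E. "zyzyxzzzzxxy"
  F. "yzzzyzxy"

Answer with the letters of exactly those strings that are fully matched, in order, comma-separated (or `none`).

A. "yzzzzzxzy" → no match
B. "yzzzzxzy" → match
C. "xzxzyzxy" → match
D. "zyzyxzzzyxxy" → match
E. "zyzyxzzzzxxy" → match
F. "yzzzyzxy" → match

B, C, D, E, F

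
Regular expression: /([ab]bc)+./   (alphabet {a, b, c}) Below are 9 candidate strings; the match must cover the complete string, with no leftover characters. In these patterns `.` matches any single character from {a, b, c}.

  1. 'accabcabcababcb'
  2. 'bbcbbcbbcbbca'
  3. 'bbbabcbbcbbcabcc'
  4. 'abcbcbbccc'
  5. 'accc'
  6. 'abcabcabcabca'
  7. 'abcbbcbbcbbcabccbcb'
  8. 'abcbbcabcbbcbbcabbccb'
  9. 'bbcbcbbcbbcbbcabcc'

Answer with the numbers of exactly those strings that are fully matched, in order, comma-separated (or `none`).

1 → no match
2 → match
3 → no match
4 → no match
5 → no match
6 → match
7 → no match
8 → no match
9 → no match

2, 6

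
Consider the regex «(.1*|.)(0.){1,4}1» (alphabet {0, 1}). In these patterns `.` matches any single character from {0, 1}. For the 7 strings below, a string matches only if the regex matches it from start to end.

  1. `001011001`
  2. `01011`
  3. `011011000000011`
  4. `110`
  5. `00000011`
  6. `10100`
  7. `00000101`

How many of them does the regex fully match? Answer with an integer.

2

1. `001011001` → no match
2. `01011` → match
3 → no match
4. `110` → no match — must end with `1`
5. `00000011` → match
6. `10100` → no match — must end with `1`
7. `00000101` → no match
Total matched: 2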